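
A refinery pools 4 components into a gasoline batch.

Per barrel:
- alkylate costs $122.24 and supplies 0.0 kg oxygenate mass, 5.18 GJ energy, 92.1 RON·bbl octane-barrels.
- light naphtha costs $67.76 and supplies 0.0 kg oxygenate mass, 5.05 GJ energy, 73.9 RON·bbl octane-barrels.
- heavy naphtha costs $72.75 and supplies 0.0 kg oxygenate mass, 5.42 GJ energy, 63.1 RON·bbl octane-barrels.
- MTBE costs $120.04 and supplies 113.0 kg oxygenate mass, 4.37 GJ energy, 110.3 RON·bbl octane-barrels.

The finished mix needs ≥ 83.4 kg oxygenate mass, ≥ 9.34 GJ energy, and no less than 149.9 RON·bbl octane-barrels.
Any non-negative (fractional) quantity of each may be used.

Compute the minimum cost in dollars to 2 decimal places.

Let x1 = barrels of alkylate, x2 = barrels of light naphtha, x3 = barrels of heavy naphtha, x4 = barrels of MTBE.
Minimise 122.24x1 + 67.76x2 + 72.75x3 + 120.04x4 subject to:
  113x4 ≥ 83.4   (oxygenate mass)
  5.18x1 + 5.05x2 + 5.42x3 + 4.37x4 ≥ 9.34   (energy)
  92.1x1 + 73.9x2 + 63.1x3 + 110.3x4 ≥ 149.9   (octane-barrels)
  x1, x2, x3, x4 ≥ 0.
At the optimum only light naphtha, MTBE are positive (alkylate, heavy naphtha = 0). There the oxygenate mass and energy constraints are tight.
Solving gives x2 = 1.2108, x4 = 0.73805.
Total cost: 67.76·1.2108 + 120.04·0.73805 = 170.6393.

$170.64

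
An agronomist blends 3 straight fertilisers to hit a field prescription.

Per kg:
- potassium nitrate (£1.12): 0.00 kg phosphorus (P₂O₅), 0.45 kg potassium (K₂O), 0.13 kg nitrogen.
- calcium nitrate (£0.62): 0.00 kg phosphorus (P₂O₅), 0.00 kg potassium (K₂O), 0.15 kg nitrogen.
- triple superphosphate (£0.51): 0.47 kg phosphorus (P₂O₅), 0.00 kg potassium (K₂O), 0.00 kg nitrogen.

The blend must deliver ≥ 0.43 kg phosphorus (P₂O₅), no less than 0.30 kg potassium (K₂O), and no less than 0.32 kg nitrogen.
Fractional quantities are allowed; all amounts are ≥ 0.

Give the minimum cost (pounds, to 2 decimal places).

£2.18

Let x1 = kg of potassium nitrate, x2 = kg of calcium nitrate, x3 = kg of triple superphosphate.
min 1.12x1 + 0.62x2 + 0.51x3 s.t.:
  0.47x3 ≥ 0.43   (phosphorus (P₂O₅))
  0.45x1 ≥ 0.3   (potassium (K₂O))
  0.13x1 + 0.15x2 ≥ 0.32   (nitrogen)
  x1, x2, x3 ≥ 0.
The optimal mix uses every input. Binding constraints: phosphorus (P₂O₅), potassium (K₂O), nitrogen.
Optimal quantities: potassium nitrate = 0.6667 kg, calcium nitrate = 1.556 kg, triple superphosphate = 0.9149 kg.
Objective = 1.12·0.6667 + 0.62·1.556 + 0.51·0.9149 = 2.1780.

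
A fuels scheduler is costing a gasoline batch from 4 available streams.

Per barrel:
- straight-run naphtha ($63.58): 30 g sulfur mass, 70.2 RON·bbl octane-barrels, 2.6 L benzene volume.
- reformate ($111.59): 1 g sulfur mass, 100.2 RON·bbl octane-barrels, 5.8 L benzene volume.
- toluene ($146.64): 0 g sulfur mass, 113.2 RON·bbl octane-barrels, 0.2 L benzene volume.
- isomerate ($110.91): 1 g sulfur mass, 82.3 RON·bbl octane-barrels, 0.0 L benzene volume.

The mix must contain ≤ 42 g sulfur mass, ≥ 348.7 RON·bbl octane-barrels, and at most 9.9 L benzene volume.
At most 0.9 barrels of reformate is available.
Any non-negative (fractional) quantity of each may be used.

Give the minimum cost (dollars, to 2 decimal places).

Treat it as an LP. Let x1 = barrels of straight-run naphtha, x2 = barrels of reformate, x3 = barrels of toluene, x4 = barrels of isomerate.
Minimise 63.58x1 + 111.59x2 + 146.64x3 + 110.91x4 s.t.:
  30x1 + 1x2 + 1x4 ≤ 42   (sulfur mass)
  70.2x1 + 100.2x2 + 113.2x3 + 82.3x4 ≥ 348.7   (octane-barrels)
  2.6x1 + 5.8x2 + 0.2x3 ≤ 9.9   (benzene volume)
  x2 ≤ 0.9
  x1, x2, x3, x4 ≥ 0.
At the optimum only straight-run naphtha, reformate, toluene are positive (isomerate = 0). There the sulfur mass, octane-barrels, the reformate cap constraints are tight.
Optimal quantities: straight-run naphtha = 1.37 barrels, reformate = 0.9 barrels, toluene = 1.43415 barrels.
Cost = 63.58·1.37 + 111.59·0.9 + 146.64·1.43415 = 397.8394.

$397.84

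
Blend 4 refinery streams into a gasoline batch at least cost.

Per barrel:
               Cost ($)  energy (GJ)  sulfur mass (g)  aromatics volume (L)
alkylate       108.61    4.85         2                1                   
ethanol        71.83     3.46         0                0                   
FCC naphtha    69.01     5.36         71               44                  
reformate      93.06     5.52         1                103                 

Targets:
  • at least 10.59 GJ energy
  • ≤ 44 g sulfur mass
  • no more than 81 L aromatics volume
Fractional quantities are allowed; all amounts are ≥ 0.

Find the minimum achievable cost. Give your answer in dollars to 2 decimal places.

$182.67

Treat it as an LP. Let x1 = barrels of alkylate, x2 = barrels of ethanol, x3 = barrels of FCC naphtha, x4 = barrels of reformate.
min 108.61x1 + 71.83x2 + 69.01x3 + 93.06x4 s.t.:
  4.85x1 + 3.46x2 + 5.36x3 + 5.52x4 ≥ 10.59   (energy)
  2x1 + 71x3 + 1x4 ≤ 44   (sulfur mass)
  1x1 + 44x3 + 103x4 ≤ 81   (aromatics volume)
  x1, x2, x3, x4 ≥ 0.
The optimal basis is {ethanol, FCC naphtha, reformate}; alkylate drops out. Binding constraints: energy, sulfur mass, aromatics volume.
So ethanol = 1.2748 barrels, FCC naphtha = 0.61233 barrels, reformate = 0.52483 barrels.
Objective = 71.83·1.2748 + 69.01·0.61233 + 93.06·0.52483 = 182.6665.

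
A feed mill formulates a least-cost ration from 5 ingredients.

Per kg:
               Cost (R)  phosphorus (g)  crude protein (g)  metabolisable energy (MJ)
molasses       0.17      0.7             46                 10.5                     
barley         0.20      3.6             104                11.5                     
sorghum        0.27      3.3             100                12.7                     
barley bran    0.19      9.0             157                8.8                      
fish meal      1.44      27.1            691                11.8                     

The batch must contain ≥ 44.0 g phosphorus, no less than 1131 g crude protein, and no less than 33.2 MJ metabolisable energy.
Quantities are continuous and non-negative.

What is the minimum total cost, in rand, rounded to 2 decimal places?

Set it up as a linear program. Let x1 = kg of molasses, x2 = kg of barley, x3 = kg of sorghum, x4 = kg of barley bran, x5 = kg of fish meal.
Minimize 0.17x1 + 0.2x2 + 0.27x3 + 0.19x4 + 1.44x5 subject to:
  0.7x1 + 3.6x2 + 3.3x3 + 9x4 + 27.1x5 ≥ 44   (phosphorus)
  46x1 + 104x2 + 100x3 + 157x4 + 691x5 ≥ 1131   (crude protein)
  10.5x1 + 11.5x2 + 12.7x3 + 8.8x4 + 11.8x5 ≥ 33.2   (metabolisable energy)
  x1, x2, x3, x4, x5 ≥ 0.
The optimal basis is {barley bran}; molasses, barley, sorghum, fish meal drop out. There the crude protein constraint is tight.
Optimal quantities: barley bran = 7.204 kg.
Hence cost = 0.19·7.204 = R1.3688.

R1.37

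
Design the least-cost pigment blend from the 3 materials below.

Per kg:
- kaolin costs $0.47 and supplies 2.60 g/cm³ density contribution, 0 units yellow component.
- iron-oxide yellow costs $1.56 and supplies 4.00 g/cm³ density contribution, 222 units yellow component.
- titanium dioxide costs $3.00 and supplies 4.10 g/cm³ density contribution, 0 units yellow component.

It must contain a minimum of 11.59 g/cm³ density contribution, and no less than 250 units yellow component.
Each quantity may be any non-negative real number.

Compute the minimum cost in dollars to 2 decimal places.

$3.04

Let x1 = kg of kaolin, x2 = kg of iron-oxide yellow, x3 = kg of titanium dioxide.
Minimise 0.47x1 + 1.56x2 + 3x3 with:
  2.6x1 + 4x2 + 4.1x3 ≥ 11.59   (density contribution)
  222x2 ≥ 250   (yellow component)
  x1, x2, x3 ≥ 0.
The cheapest feasible vertex uses only kaolin, iron-oxide yellow; titanium dioxide is not used. The density contribution and yellow component requirements are met with equality.
Solving gives x1 = 2.725, x2 = 1.126.
Objective = 0.47·2.725 + 1.56·1.126 = 3.0373.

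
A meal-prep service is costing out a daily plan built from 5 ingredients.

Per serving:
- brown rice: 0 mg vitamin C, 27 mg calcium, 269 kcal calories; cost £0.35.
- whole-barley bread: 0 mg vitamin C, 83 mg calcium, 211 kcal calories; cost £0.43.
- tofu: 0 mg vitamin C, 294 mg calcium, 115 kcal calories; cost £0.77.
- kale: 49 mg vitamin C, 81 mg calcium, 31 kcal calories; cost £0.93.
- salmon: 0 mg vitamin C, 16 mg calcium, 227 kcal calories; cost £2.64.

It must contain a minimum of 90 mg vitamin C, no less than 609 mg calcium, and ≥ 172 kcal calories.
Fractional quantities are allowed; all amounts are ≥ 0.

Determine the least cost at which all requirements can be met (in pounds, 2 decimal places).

£2.91

Set it up as a linear program. Let x1 = servings of brown rice, x2 = servings of whole-barley bread, x3 = servings of tofu, x4 = servings of kale, x5 = servings of salmon.
min 0.35x1 + 0.43x2 + 0.77x3 + 0.93x4 + 2.64x5 with:
  49x4 ≥ 90   (vitamin C)
  27x1 + 83x2 + 294x3 + 81x4 + 16x5 ≥ 609   (calcium)
  269x1 + 211x2 + 115x3 + 31x4 + 227x5 ≥ 172   (calories)
  x1, x2, x3, x4, x5 ≥ 0.
The minimum-cost mix takes nothing from brown rice, whole-barley bread, salmon — only tofu, kale. There the vitamin C and calcium constraints are tight.
So tofu = 1.565 servings, kale = 1.837 servings.
Cost = 0.77·1.565 + 0.93·1.837 = 2.9135.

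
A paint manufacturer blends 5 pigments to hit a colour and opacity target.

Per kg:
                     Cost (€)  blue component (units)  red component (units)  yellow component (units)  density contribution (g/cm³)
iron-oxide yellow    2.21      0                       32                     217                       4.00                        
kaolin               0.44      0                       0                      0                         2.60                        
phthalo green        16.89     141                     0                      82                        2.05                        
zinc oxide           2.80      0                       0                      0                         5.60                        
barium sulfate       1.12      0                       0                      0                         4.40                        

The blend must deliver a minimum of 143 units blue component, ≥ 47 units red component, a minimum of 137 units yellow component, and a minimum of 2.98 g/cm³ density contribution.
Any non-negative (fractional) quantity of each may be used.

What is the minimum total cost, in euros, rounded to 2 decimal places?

€20.38

This is a linear program. Let x1 = kg of iron-oxide yellow, x2 = kg of kaolin, x3 = kg of phthalo green, x4 = kg of zinc oxide, x5 = kg of barium sulfate.
Minimize 2.21x1 + 0.44x2 + 16.89x3 + 2.8x4 + 1.12x5 with:
  141x3 ≥ 143   (blue component)
  32x1 ≥ 47   (red component)
  217x1 + 82x3 ≥ 137   (yellow component)
  4x1 + 2.6x2 + 2.05x3 + 5.6x4 + 4.4x5 ≥ 2.98   (density contribution)
  x1, x2, x3, x4, x5 ≥ 0.
The minimum-cost mix takes nothing from kaolin, zinc oxide, barium sulfate — only iron-oxide yellow, phthalo green. Binding constraints: blue component and red component.
Optimal quantities: iron-oxide yellow = 1.4688 kg, phthalo green = 1.0142 kg.
Objective = 2.21·1.4688 + 16.89·1.0142 = 20.3759.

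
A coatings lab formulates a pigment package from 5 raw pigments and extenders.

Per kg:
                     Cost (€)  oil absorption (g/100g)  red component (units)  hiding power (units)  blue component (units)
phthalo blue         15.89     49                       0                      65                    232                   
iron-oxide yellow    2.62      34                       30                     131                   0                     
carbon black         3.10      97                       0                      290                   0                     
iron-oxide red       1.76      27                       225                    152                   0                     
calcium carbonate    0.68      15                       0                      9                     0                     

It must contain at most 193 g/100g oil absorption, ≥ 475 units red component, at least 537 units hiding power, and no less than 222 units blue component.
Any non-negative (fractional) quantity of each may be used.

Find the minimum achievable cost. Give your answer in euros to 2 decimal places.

€20.57

Treat it as an LP. Let x1 = kg of phthalo blue, x2 = kg of iron-oxide yellow, x3 = kg of carbon black, x4 = kg of iron-oxide red, x5 = kg of calcium carbonate.
min 15.89x1 + 2.62x2 + 3.1x3 + 1.76x4 + 0.68x5 s.t.:
  49x1 + 34x2 + 97x3 + 27x4 + 15x5 ≤ 193   (oil absorption)
  30x2 + 225x4 ≥ 475   (red component)
  65x1 + 131x2 + 290x3 + 152x4 + 9x5 ≥ 537   (hiding power)
  232x1 ≥ 222   (blue component)
  x1, x2, x3, x4, x5 ≥ 0.
The cheapest feasible vertex uses only phthalo blue, carbon black, iron-oxide red; iron-oxide yellow, calcium carbonate are not used. Binding constraints: red component, hiding power, blue component.
That vertex is x1 = 0.9569, x3 = 0.5307, x4 = 2.111.
Total cost: 15.89·0.9569 + 3.1·0.5307 + 1.76·2.111 = 20.5657.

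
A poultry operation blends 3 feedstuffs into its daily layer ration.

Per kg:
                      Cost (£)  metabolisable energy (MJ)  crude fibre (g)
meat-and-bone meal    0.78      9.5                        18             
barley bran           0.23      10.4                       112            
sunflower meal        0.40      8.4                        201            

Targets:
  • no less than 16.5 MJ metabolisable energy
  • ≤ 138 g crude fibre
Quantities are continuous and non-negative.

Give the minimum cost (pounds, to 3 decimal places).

Let x1 = kg of meat-and-bone meal, x2 = kg of barley bran, x3 = kg of sunflower meal.
min 0.78x1 + 0.23x2 + 0.4x3 with:
  9.5x1 + 10.4x2 + 8.4x3 ≥ 16.5   (metabolisable energy)
  18x1 + 112x2 + 201x3 ≤ 138   (crude fibre)
  x1, x2, x3 ≥ 0.
The minimum-cost mix takes nothing from sunflower meal — only meat-and-bone meal, barley bran. There the metabolisable energy and crude fibre constraints are tight.
So meat-and-bone meal = 0.4708 kg, barley bran = 1.156 kg.
Total cost: 0.78·0.4708 + 0.23·1.156 = 0.63310.

£0.633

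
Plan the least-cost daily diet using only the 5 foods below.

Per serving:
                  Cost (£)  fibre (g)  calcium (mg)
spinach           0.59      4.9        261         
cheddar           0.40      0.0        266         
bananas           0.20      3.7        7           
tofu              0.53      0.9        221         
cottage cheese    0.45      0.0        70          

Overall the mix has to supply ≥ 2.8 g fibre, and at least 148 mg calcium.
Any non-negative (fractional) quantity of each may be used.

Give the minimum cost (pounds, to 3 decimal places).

Treat it as an LP. Let x1 = servings of spinach, x2 = servings of cheddar, x3 = servings of bananas, x4 = servings of tofu, x5 = servings of cottage cheese.
Minimise 0.59x1 + 0.4x2 + 0.2x3 + 0.53x4 + 0.45x5 with:
  4.9x1 + 3.7x3 + 0.9x4 ≥ 2.8   (fibre)
  261x1 + 266x2 + 7x3 + 221x4 + 70x5 ≥ 148   (calcium)
  x1, x2, x3, x4, x5 ≥ 0.
At the optimum only spinach, bananas are positive (cheddar, tofu, cottage cheese = 0). There the fibre and calcium constraints are tight.
So spinach = 0.5669 servings, bananas = 0.006012 servings.
Total cost: 0.59·0.5669 + 0.2·0.006012 = 0.33567.

£0.336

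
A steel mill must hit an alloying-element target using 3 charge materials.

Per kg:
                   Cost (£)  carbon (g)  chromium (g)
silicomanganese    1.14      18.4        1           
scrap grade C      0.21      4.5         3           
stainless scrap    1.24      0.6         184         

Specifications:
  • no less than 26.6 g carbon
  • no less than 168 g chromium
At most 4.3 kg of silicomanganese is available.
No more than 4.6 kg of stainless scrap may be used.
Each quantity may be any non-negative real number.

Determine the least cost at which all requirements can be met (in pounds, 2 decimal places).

This is a linear program. Let x1 = kg of silicomanganese, x2 = kg of scrap grade C, x3 = kg of stainless scrap.
Minimise 1.14x1 + 0.21x2 + 1.24x3 subject to:
  18.4x1 + 4.5x2 + 0.6x3 ≥ 26.6   (carbon)
  1x1 + 3x2 + 184x3 ≥ 168   (chromium)
  x1 ≤ 4.3
  x3 ≤ 4.6
  x1, x2, x3 ≥ 0.
The minimum-cost mix takes nothing from silicomanganese — only scrap grade C, stainless scrap. There the carbon and chromium constraints are tight.
Optimal quantities: scrap grade C = 5.802 kg, stainless scrap = 0.8184 kg.
Total cost: 0.21·5.802 + 1.24·0.8184 = 2.2332.

£2.23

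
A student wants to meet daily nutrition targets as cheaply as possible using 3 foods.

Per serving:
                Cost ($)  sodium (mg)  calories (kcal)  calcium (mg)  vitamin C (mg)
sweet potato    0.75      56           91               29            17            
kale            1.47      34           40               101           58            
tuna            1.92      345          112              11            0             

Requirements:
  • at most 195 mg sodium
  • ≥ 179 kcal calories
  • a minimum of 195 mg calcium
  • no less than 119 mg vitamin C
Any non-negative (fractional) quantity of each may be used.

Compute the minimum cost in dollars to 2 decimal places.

Treat it as an LP. Let x1 = servings of sweet potato, x2 = servings of kale, x3 = servings of tuna.
Minimise 0.75x1 + 1.47x2 + 1.92x3 with:
  56x1 + 34x2 + 345x3 ≤ 195   (sodium)
  91x1 + 40x2 + 112x3 ≥ 179   (calories)
  29x1 + 101x2 + 11x3 ≥ 195   (calcium)
  17x1 + 58x2 ≥ 119   (vitamin C)
  x1, x2, x3 ≥ 0.
The optimal basis is {sweet potato, kale}; tuna drops out. The calories and vitamin C requirements are met with equality.
So sweet potato = 1.223 servings, kale = 1.693 servings.
Hence cost = 0.75·1.223 + 1.47·1.693 = $3.4060.

$3.41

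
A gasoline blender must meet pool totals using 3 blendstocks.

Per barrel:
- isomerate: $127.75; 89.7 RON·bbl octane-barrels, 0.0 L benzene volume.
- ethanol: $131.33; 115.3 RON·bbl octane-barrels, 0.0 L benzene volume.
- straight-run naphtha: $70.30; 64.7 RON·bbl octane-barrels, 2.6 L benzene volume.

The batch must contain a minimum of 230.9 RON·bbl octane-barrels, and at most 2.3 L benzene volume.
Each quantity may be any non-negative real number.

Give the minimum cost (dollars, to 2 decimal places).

Let x1 = barrels of isomerate, x2 = barrels of ethanol, x3 = barrels of straight-run naphtha.
min 127.75x1 + 131.33x2 + 70.3x3 subject to:
  89.7x1 + 115.3x2 + 64.7x3 ≥ 230.9   (octane-barrels)
  2.6x3 ≤ 2.3   (benzene volume)
  x1, x2, x3 ≥ 0.
At the optimum only ethanol, straight-run naphtha are positive (isomerate = 0). There the octane-barrels and benzene volume constraints are tight.
That vertex is x2 = 1.5062, x3 = 0.88462.
Hence cost = 131.33·1.5062 + 70.3·0.88462 = $259.9980.

$260.00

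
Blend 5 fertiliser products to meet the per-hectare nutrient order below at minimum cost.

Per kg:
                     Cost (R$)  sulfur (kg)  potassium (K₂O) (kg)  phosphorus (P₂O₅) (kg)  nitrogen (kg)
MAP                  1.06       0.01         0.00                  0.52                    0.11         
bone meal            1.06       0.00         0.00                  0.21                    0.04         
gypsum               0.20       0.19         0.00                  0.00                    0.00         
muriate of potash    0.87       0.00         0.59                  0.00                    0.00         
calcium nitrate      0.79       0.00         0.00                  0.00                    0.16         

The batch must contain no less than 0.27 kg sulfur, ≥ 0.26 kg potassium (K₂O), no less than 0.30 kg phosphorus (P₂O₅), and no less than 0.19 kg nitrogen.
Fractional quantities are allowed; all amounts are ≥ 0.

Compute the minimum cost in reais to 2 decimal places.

Set it up as a linear program. Let x1 = kg of MAP, x2 = kg of bone meal, x3 = kg of gypsum, x4 = kg of muriate of potash, x5 = kg of calcium nitrate.
min 1.06x1 + 1.06x2 + 0.2x3 + 0.87x4 + 0.79x5 subject to:
  0.01x1 + 0.19x3 ≥ 0.27   (sulfur)
  0.59x4 ≥ 0.26   (potassium (K₂O))
  0.52x1 + 0.21x2 ≥ 0.3   (phosphorus (P₂O₅))
  0.11x1 + 0.04x2 + 0.16x5 ≥ 0.19   (nitrogen)
  x1, x2, x3, x4, x5 ≥ 0.
The minimum-cost mix takes nothing from bone meal — only MAP, gypsum, muriate of potash, calcium nitrate. Binding constraints: sulfur, potassium (K₂O), phosphorus (P₂O₅), nitrogen.
Optimal quantities: MAP = 0.5769 kg, gypsum = 1.391 kg, muriate of potash = 0.4407 kg, calcium nitrate = 0.7909 kg.
Objective = 1.06·0.5769 + 0.2·1.391 + 0.87·0.4407 + 0.79·0.7909 = 1.8979.

R$1.90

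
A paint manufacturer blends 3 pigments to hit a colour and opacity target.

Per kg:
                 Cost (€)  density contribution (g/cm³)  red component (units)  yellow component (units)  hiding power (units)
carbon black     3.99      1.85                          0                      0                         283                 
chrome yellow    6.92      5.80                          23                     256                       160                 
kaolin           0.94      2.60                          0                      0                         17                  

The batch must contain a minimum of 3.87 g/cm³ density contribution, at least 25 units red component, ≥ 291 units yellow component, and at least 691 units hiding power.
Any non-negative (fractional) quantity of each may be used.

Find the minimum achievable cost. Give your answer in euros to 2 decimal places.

€15.04

Treat it as an LP. Let x1 = kg of carbon black, x2 = kg of chrome yellow, x3 = kg of kaolin.
Minimize 3.99x1 + 6.92x2 + 0.94x3 subject to:
  1.85x1 + 5.8x2 + 2.6x3 ≥ 3.87   (density contribution)
  23x2 ≥ 25   (red component)
  256x2 ≥ 291   (yellow component)
  283x1 + 160x2 + 17x3 ≥ 691   (hiding power)
  x1, x2, x3 ≥ 0.
At the optimum only carbon black, chrome yellow are positive (kaolin = 0). The yellow component and hiding power requirements are met with equality.
Solving gives x1 = 1.799, x2 = 1.1367.
Cost = 3.99·1.799 + 6.92·1.1367 = 15.0440.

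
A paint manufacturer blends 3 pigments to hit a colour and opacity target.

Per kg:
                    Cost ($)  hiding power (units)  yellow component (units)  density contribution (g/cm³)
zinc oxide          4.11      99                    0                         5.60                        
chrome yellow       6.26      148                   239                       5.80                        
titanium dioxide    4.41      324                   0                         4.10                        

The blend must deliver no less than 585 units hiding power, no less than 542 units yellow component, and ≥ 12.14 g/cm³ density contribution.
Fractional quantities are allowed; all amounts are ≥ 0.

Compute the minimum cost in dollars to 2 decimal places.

$17.59

This is a linear program. Let x1 = kg of zinc oxide, x2 = kg of chrome yellow, x3 = kg of titanium dioxide.
min 4.11x1 + 6.26x2 + 4.41x3 subject to:
  99x1 + 148x2 + 324x3 ≥ 585   (hiding power)
  239x2 ≥ 542   (yellow component)
  5.6x1 + 5.8x2 + 4.1x3 ≥ 12.14   (density contribution)
  x1, x2, x3 ≥ 0.
At the optimum only chrome yellow, titanium dioxide are positive (zinc oxide = 0). There the hiding power and yellow component constraints are tight.
Solving gives x2 = 2.268, x3 = 0.7697.
Cost = 6.26·2.268 + 4.41·0.7697 = 17.5921.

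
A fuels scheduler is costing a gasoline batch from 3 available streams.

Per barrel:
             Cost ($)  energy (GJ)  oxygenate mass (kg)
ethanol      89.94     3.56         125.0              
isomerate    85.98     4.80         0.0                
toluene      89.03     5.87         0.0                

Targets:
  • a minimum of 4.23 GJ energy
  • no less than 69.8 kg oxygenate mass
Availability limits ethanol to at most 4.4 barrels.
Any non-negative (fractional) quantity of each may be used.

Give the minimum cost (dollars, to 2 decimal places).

$84.23

Treat it as an LP. Let x1 = barrels of ethanol, x2 = barrels of isomerate, x3 = barrels of toluene.
min 89.94x1 + 85.98x2 + 89.03x3 subject to:
  3.56x1 + 4.8x2 + 5.87x3 ≥ 4.23   (energy)
  125x1 ≥ 69.8   (oxygenate mass)
  x1 ≤ 4.4
  x1, x2, x3 ≥ 0.
The optimal basis is {ethanol, toluene}; isomerate drops out. The energy and oxygenate mass requirements are met with equality.
That vertex is x1 = 0.5584, x3 = 0.382.
Hence cost = 89.94·0.5584 + 89.03·0.382 = $84.2320.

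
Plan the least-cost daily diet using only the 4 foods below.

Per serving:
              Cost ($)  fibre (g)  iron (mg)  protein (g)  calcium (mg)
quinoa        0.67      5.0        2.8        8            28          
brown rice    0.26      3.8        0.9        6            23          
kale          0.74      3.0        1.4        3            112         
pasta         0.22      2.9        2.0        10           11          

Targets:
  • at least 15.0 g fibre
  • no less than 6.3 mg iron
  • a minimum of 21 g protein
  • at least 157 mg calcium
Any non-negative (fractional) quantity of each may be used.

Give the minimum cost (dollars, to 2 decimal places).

$1.50

Let x1 = servings of quinoa, x2 = servings of brown rice, x3 = servings of kale, x4 = servings of pasta.
Minimise 0.67x1 + 0.26x2 + 0.74x3 + 0.22x4 with:
  5x1 + 3.8x2 + 3x3 + 2.9x4 ≥ 15   (fibre)
  2.8x1 + 0.9x2 + 1.4x3 + 2x4 ≥ 6.3   (iron)
  8x1 + 6x2 + 3x3 + 10x4 ≥ 21   (protein)
  28x1 + 23x2 + 112x3 + 11x4 ≥ 157   (calcium)
  x1, x2, x3, x4 ≥ 0.
At the optimum only brown rice, kale, pasta are positive (quinoa = 0). The fibre, iron, calcium requirements are met with equality.
Solving gives x2 = 2.031, x3 = 0.8215, x4 = 1.661.
Total cost: 0.26·2.031 + 0.74·0.8215 + 0.22·1.661 = 1.5014.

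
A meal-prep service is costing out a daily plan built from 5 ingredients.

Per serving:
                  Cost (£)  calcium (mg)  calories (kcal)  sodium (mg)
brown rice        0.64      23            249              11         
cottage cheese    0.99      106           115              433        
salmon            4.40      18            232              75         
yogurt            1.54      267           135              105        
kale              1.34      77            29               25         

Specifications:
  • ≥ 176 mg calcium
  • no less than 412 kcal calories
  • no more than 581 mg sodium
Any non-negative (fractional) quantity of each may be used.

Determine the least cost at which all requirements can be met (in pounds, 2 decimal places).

£1.71

Let x1 = servings of brown rice, x2 = servings of cottage cheese, x3 = servings of salmon, x4 = servings of yogurt, x5 = servings of kale.
Minimise 0.64x1 + 0.99x2 + 4.4x3 + 1.54x4 + 1.34x5 with:
  23x1 + 106x2 + 18x3 + 267x4 + 77x5 ≥ 176   (calcium)
  249x1 + 115x2 + 232x3 + 135x4 + 29x5 ≥ 412   (calories)
  11x1 + 433x2 + 75x3 + 105x4 + 25x5 ≤ 581   (sodium)
  x1, x2, x3, x4, x5 ≥ 0.
At the optimum only brown rice, yogurt are positive (cottage cheese, salmon, kale = 0). There the calcium and calories constraints are tight.
Optimal quantities: brown rice = 1.361 servings, yogurt = 0.542 servings.
Cost = 0.64·1.361 + 1.54·0.542 = 1.7057.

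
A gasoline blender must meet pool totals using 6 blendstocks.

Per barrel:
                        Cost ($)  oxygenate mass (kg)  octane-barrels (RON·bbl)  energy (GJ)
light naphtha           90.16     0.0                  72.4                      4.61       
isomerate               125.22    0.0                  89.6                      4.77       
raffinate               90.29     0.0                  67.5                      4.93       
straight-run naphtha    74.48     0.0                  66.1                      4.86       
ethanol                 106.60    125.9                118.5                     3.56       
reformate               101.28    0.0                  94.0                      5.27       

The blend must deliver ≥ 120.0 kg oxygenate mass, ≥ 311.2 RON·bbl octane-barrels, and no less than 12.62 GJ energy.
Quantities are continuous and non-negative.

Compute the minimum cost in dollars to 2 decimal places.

$297.04

Let x1 = barrels of light naphtha, x2 = barrels of isomerate, x3 = barrels of raffinate, x4 = barrels of straight-run naphtha, x5 = barrels of ethanol, x6 = barrels of reformate.
Minimise 90.16x1 + 125.22x2 + 90.29x3 + 74.48x4 + 106.6x5 + 101.28x6 subject to:
  125.9x5 ≥ 120   (oxygenate mass)
  72.4x1 + 89.6x2 + 67.5x3 + 66.1x4 + 118.5x5 + 94x6 ≥ 311.2   (octane-barrels)
  4.61x1 + 4.77x2 + 4.93x3 + 4.86x4 + 3.56x5 + 5.27x6 ≥ 12.62   (energy)
  x1, x2, x3, x4, x5, x6 ≥ 0.
The optimal basis is {straight-run naphtha, ethanol}; light naphtha, isomerate, raffinate, reformate drop out. The octane-barrels and energy requirements are met with equality.
So straight-run naphtha = 1.138 barrels, ethanol = 1.9914 barrels.
Objective = 74.48·1.138 + 106.6·1.9914 = 297.0415.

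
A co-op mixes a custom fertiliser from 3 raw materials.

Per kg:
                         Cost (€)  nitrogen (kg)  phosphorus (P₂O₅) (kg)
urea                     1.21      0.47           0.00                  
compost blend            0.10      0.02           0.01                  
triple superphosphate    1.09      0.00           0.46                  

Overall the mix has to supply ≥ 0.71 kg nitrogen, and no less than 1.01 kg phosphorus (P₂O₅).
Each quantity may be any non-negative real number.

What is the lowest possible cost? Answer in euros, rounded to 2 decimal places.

Let x1 = kg of urea, x2 = kg of compost blend, x3 = kg of triple superphosphate.
Minimise 1.21x1 + 0.1x2 + 1.09x3 subject to:
  0.47x1 + 0.02x2 ≥ 0.71   (nitrogen)
  0.01x2 + 0.46x3 ≥ 1.01   (phosphorus (P₂O₅))
  x1, x2, x3 ≥ 0.
At the optimum only urea, triple superphosphate are positive (compost blend = 0). The nitrogen and phosphorus (P₂O₅) requirements are met with equality.
That vertex is x1 = 1.511, x3 = 2.196.
Total cost: 1.21·1.511 + 1.09·2.196 = 4.2220.

€4.22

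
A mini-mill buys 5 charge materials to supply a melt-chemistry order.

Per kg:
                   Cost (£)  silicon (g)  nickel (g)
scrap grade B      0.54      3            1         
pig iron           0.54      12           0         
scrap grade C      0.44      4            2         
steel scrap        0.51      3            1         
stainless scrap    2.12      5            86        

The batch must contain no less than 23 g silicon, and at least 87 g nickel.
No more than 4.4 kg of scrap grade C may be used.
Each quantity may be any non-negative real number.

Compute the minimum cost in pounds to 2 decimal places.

Set it up as a linear program. Let x1 = kg of scrap grade B, x2 = kg of pig iron, x3 = kg of scrap grade C, x4 = kg of steel scrap, x5 = kg of stainless scrap.
Minimize 0.54x1 + 0.54x2 + 0.44x3 + 0.51x4 + 2.12x5 with:
  3x1 + 12x2 + 4x3 + 3x4 + 5x5 ≥ 23   (silicon)
  1x1 + 2x3 + 1x4 + 86x5 ≥ 87   (nickel)
  x3 ≤ 4.4
  x1, x2, x3, x4, x5 ≥ 0.
At the optimum only pig iron, stainless scrap are positive (scrap grade B, scrap grade C, steel scrap = 0). Binding constraints: silicon and nickel.
So pig iron = 1.495 kg, stainless scrap = 1.012 kg.
Cost = 0.54·1.495 + 2.12·1.012 = 2.9527.

£2.95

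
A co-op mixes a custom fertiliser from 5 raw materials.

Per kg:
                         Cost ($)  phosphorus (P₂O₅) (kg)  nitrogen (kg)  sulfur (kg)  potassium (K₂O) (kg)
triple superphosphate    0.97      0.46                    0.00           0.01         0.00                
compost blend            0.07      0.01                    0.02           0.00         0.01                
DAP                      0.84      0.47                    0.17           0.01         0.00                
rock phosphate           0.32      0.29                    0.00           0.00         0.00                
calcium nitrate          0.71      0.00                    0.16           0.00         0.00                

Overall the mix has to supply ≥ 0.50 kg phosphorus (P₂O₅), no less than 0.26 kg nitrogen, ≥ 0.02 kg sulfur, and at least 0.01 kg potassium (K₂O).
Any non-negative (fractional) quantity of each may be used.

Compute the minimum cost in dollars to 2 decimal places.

$1.75

Let x1 = kg of triple superphosphate, x2 = kg of compost blend, x3 = kg of DAP, x4 = kg of rock phosphate, x5 = kg of calcium nitrate.
min 0.97x1 + 0.07x2 + 0.84x3 + 0.32x4 + 0.71x5 s.t.:
  0.46x1 + 0.01x2 + 0.47x3 + 0.29x4 ≥ 0.5   (phosphorus (P₂O₅))
  0.02x2 + 0.17x3 + 0.16x5 ≥ 0.26   (nitrogen)
  0.01x1 + 0.01x3 ≥ 0.02   (sulfur)
  0.01x2 ≥ 0.01   (potassium (K₂O))
  x1, x2, x3, x4, x5 ≥ 0.
At the optimum only compost blend, DAP are positive (triple superphosphate, rock phosphate, calcium nitrate = 0). Binding constraints: sulfur and potassium (K₂O).
Optimal quantities: compost blend = 1 kg, DAP = 2 kg.
Objective = 0.07·1 + 0.84·2 = 1.7500.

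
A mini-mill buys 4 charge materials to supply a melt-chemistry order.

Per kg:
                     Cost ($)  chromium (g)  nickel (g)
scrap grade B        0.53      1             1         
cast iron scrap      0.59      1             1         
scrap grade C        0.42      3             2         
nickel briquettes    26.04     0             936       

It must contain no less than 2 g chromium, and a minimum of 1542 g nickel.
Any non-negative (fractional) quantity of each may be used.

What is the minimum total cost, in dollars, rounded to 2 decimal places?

This is a linear program. Let x1 = kg of scrap grade B, x2 = kg of cast iron scrap, x3 = kg of scrap grade C, x4 = kg of nickel briquettes.
Minimize 0.53x1 + 0.59x2 + 0.42x3 + 26.04x4 with:
  1x1 + 1x2 + 3x3 ≥ 2   (chromium)
  1x1 + 1x2 + 2x3 + 936x4 ≥ 1542   (nickel)
  x1, x2, x3, x4 ≥ 0.
The optimal basis is {scrap grade C, nickel briquettes}; scrap grade B, cast iron scrap drop out. The chromium and nickel requirements are met with equality.
Solving gives x3 = 0.6667, x4 = 1.646.
Cost = 0.42·0.6667 + 26.04·1.646 = 43.1419.

$43.14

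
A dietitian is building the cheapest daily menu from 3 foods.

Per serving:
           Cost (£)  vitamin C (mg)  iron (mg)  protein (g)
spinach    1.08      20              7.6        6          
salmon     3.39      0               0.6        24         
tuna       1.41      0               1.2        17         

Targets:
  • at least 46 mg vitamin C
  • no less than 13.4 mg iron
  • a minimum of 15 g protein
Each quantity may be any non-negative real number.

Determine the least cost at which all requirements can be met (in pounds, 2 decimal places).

Let x1 = servings of spinach, x2 = servings of salmon, x3 = servings of tuna.
min 1.08x1 + 3.39x2 + 1.41x3 s.t.:
  20x1 ≥ 46   (vitamin C)
  7.6x1 + 0.6x2 + 1.2x3 ≥ 13.4   (iron)
  6x1 + 24x2 + 17x3 ≥ 15   (protein)
  x1, x2, x3 ≥ 0.
At the optimum only spinach, tuna are positive (salmon = 0). Binding constraints: vitamin C and protein.
That vertex is x1 = 2.3, x3 = 0.07059.
Cost = 1.08·2.3 + 1.41·0.07059 = 2.5835.

£2.58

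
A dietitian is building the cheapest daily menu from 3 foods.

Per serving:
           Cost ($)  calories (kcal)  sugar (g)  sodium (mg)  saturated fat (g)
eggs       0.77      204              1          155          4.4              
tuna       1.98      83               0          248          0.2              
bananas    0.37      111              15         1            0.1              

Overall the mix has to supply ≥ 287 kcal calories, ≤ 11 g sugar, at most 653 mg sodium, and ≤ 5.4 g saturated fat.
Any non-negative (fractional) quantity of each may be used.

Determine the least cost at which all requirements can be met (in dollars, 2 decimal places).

Let x1 = servings of eggs, x2 = servings of tuna, x3 = servings of bananas.
min 0.77x1 + 1.98x2 + 0.37x3 s.t.:
  204x1 + 83x2 + 111x3 ≥ 287   (calories)
  1x1 + 15x3 ≤ 11   (sugar)
  155x1 + 248x2 + 1x3 ≤ 653   (sodium)
  4.4x1 + 0.2x2 + 0.1x3 ≤ 5.4   (saturated fat)
  x1, x2, x3 ≥ 0.
The optimal basis is {eggs, bananas}; tuna drops out. Binding constraints: calories and sugar.
Solving gives x1 = 1.046, x3 = 0.6636.
Objective = 0.77·1.046 + 0.37·0.6636 = 1.0510.

$1.05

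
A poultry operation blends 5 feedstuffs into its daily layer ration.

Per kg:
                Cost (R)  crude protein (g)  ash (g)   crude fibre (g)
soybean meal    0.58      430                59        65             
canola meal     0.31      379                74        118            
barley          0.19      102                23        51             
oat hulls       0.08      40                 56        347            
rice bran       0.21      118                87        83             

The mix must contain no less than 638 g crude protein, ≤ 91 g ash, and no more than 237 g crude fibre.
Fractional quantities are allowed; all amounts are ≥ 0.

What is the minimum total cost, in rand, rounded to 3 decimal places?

Let x1 = kg of soybean meal, x2 = kg of canola meal, x3 = kg of barley, x4 = kg of oat hulls, x5 = kg of rice bran.
min 0.58x1 + 0.31x2 + 0.19x3 + 0.08x4 + 0.21x5 s.t.:
  430x1 + 379x2 + 102x3 + 40x4 + 118x5 ≥ 638   (crude protein)
  59x1 + 74x2 + 23x3 + 56x4 + 87x5 ≤ 91   (ash)
  65x1 + 118x2 + 51x3 + 347x4 + 83x5 ≤ 237   (crude fibre)
  x1, x2, x3, x4, x5 ≥ 0.
The minimum-cost mix takes nothing from barley, oat hulls, rice bran — only soybean meal, canola meal. Binding constraints: crude protein and ash.
So soybean meal = 1.345 kg, canola meal = 0.1573 kg.
Objective = 0.58·1.345 + 0.31·0.1573 = 0.82886.

R0.829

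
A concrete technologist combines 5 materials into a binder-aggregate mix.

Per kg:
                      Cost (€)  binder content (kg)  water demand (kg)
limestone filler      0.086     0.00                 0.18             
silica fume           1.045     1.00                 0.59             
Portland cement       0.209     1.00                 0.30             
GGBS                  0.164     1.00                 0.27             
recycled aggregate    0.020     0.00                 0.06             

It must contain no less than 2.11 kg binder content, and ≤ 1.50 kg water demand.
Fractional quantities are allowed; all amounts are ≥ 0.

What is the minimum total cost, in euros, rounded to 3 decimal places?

Let x1 = kg of limestone filler, x2 = kg of silica fume, x3 = kg of Portland cement, x4 = kg of GGBS, x5 = kg of recycled aggregate.
Minimize 0.086x1 + 1.045x2 + 0.209x3 + 0.164x4 + 0.02x5 s.t.:
  1x2 + 1x3 + 1x4 ≥ 2.11   (binder content)
  0.18x1 + 0.59x2 + 0.3x3 + 0.27x4 + 0.06x5 ≤ 1.5   (water demand)
  x1, x2, x3, x4, x5 ≥ 0.
The optimal basis is {GGBS}; limestone filler, silica fume, Portland cement, recycled aggregate drop out. There the binder content constraint is tight.
Solving gives x4 = 2.11.
Hence cost = 0.164·2.11 = €0.34604.

€0.346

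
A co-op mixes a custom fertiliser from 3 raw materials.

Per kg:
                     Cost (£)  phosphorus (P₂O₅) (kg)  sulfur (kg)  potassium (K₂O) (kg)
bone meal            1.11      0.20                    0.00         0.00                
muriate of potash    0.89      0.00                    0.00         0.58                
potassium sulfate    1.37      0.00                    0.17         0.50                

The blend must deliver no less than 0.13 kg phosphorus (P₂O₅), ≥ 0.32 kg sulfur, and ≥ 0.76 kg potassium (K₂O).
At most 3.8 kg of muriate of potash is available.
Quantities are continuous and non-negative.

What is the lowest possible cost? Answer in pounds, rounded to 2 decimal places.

Let x1 = kg of bone meal, x2 = kg of muriate of potash, x3 = kg of potassium sulfate.
min 1.11x1 + 0.89x2 + 1.37x3 s.t.:
  0.2x1 ≥ 0.13   (phosphorus (P₂O₅))
  0.17x3 ≥ 0.32   (sulfur)
  0.58x2 + 0.5x3 ≥ 0.76   (potassium (K₂O))
  x2 ≤ 3.8
  x1, x2, x3 ≥ 0.
The optimal basis is {bone meal, potassium sulfate}; muriate of potash drops out. There the phosphorus (P₂O₅) and sulfur constraints are tight.
So bone meal = 0.65 kg, potassium sulfate = 1.882 kg.
Cost = 1.11·0.65 + 1.37·1.882 = 3.2998.

£3.30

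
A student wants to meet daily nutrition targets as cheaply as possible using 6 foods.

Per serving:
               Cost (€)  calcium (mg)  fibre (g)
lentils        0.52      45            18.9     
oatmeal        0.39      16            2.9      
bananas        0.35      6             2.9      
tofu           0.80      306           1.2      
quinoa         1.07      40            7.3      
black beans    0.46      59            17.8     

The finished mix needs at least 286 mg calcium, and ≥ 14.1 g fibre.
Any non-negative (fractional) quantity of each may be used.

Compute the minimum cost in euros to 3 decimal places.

€0.974

Set it up as a linear program. Let x1 = servings of lentils, x2 = servings of oatmeal, x3 = servings of bananas, x4 = servings of tofu, x5 = servings of quinoa, x6 = servings of black beans.
Minimize 0.52x1 + 0.39x2 + 0.35x3 + 0.8x4 + 1.07x5 + 0.46x6 s.t.:
  45x1 + 16x2 + 6x3 + 306x4 + 40x5 + 59x6 ≥ 286   (calcium)
  18.9x1 + 2.9x2 + 2.9x3 + 1.2x4 + 7.3x5 + 17.8x6 ≥ 14.1   (fibre)
  x1, x2, x3, x4, x5, x6 ≥ 0.
The optimal basis is {tofu, black beans}; lentils, oatmeal, bananas, quinoa drop out. Binding constraints: calcium and fibre.
So tofu = 0.7922 servings, black beans = 0.7387 servings.
Hence cost = 0.8·0.7922 + 0.46·0.7387 = €0.97356.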